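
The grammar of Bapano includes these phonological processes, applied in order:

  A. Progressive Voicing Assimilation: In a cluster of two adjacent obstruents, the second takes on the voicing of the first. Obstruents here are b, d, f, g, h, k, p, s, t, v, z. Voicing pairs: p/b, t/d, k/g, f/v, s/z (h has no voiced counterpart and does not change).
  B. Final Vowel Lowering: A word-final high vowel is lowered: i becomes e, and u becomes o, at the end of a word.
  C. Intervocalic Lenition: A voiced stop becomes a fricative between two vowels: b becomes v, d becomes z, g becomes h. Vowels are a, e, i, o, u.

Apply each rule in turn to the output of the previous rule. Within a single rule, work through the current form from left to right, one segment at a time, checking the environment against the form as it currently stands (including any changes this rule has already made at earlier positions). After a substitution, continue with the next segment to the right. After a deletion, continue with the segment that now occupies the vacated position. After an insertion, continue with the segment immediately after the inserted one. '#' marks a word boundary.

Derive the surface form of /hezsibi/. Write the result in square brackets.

A Progressive Voicing Assimilation: [hezsibi] → [hezzibi]
B Final Vowel Lowering: [hezzibi] → [hezzibe]
C Intervocalic Lenition: [hezzibe] → [hezzive]

[hezzive]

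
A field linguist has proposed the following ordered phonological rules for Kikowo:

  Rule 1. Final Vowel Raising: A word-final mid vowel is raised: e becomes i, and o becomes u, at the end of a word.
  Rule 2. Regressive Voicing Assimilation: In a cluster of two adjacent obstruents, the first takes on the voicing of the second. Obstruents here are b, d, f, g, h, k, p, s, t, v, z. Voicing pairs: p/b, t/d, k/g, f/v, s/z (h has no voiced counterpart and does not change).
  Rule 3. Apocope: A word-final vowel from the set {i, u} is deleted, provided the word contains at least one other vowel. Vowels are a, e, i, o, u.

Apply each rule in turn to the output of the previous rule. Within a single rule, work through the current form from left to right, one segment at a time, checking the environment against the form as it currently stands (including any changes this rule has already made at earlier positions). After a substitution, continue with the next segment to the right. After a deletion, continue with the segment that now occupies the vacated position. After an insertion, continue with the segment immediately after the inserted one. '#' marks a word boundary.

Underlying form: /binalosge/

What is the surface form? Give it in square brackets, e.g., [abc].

Rule 1 Final Vowel Raising: [binalosge] → [binalosgi]
Rule 2 Regressive Voicing Assimilation: [binalosgi] → [binalozgi]
Rule 3 Apocope: [binalozgi] → [binalozg]

[binalozg]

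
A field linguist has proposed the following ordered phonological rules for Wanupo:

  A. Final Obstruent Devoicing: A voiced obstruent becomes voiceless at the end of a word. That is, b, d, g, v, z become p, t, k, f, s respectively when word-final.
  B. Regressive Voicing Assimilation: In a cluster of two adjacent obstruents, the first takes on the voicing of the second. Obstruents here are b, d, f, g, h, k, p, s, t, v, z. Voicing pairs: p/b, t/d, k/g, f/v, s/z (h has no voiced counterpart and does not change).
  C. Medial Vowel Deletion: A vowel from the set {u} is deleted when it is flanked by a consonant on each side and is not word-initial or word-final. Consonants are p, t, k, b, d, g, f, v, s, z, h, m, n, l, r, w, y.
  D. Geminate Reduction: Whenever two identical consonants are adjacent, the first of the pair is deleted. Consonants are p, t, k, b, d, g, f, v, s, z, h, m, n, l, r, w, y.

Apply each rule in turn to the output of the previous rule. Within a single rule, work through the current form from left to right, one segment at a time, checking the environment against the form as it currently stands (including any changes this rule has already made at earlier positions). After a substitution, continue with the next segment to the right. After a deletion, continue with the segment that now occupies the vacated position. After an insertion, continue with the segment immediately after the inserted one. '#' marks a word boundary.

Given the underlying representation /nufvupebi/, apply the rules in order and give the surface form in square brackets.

[nvpebi]

A Final Obstruent Devoicing: no change — [nufvupebi]
B Regressive Voicing Assimilation: [nufvupebi] → [nuvvupebi]
C Medial Vowel Deletion: [nuvvupebi] → [nvvpebi]
D Geminate Reduction: [nvvpebi] → [nvpebi]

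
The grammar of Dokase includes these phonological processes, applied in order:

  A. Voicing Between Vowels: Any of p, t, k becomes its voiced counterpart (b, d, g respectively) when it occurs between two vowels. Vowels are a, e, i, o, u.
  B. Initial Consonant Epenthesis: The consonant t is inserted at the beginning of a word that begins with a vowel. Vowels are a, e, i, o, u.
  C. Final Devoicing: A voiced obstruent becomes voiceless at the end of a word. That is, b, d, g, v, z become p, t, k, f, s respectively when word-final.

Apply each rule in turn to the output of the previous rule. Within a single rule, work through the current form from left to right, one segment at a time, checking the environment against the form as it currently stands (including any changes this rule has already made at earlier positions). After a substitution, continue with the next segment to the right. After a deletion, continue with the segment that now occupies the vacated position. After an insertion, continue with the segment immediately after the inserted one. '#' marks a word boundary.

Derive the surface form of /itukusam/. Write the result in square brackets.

[tidugusam]

A Voicing Between Vowels: [itukusam] → [idugusam]
B Initial Consonant Epenthesis: [idugusam] → [tidugusam]
C Final Devoicing: no change — [tidugusam]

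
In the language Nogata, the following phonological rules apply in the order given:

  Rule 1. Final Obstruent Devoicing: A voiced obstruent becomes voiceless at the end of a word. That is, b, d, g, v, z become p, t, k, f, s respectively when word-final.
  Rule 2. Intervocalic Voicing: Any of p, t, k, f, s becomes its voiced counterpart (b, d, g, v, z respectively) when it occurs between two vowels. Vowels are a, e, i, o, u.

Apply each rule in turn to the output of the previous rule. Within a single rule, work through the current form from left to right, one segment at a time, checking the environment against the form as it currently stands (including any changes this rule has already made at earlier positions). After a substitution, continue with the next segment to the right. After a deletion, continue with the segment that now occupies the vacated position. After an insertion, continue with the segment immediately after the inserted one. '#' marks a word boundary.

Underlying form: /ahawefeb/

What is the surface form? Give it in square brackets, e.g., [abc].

Rule 1 Final Obstruent Devoicing: [ahawefeb] → [ahawefep]
Rule 2 Intervocalic Voicing: [ahawefep] → [ahawevep]

[ahawevep]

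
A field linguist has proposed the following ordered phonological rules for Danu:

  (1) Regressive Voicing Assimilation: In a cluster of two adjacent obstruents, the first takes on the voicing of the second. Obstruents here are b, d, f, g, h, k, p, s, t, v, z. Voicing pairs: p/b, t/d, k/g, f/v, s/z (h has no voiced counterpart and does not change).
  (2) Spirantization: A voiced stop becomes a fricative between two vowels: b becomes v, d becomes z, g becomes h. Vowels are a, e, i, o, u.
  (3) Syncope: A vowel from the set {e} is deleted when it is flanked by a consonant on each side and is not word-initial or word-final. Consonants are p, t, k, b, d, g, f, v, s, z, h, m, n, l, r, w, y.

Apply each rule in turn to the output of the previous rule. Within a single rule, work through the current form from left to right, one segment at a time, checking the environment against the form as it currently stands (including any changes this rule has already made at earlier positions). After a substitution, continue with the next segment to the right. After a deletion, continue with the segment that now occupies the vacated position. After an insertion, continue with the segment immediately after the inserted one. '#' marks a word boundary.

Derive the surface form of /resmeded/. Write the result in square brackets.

[rsmzd]

(1) Regressive Voicing Assimilation: no change — [resmeded]
(2) Spirantization: [resmeded] → [resmezed]
(3) Syncope: [resmezed] → [rsmzd]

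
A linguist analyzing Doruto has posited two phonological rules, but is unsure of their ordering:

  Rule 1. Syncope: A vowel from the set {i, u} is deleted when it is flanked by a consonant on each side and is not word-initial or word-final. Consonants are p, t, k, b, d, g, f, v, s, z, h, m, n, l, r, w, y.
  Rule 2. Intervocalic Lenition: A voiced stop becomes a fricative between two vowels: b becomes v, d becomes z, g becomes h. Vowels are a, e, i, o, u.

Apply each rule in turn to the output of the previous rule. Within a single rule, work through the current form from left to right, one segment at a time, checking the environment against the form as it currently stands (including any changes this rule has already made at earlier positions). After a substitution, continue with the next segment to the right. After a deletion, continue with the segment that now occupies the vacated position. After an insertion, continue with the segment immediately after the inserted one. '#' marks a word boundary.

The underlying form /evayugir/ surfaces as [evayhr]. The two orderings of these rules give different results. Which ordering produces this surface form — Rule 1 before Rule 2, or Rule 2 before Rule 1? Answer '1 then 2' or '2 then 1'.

2 then 1

Order 1 then 2:
  1 Syncope: [evayugir] → [evaygr]
  2 Intervocalic Lenition: no change — [evaygr]
  result: [evaygr]
Order 2 then 1:
  2 Intervocalic Lenition: [evayugir] → [evayuhir]
  1 Syncope: [evayuhir] → [evayhr]
  result: [evayhr]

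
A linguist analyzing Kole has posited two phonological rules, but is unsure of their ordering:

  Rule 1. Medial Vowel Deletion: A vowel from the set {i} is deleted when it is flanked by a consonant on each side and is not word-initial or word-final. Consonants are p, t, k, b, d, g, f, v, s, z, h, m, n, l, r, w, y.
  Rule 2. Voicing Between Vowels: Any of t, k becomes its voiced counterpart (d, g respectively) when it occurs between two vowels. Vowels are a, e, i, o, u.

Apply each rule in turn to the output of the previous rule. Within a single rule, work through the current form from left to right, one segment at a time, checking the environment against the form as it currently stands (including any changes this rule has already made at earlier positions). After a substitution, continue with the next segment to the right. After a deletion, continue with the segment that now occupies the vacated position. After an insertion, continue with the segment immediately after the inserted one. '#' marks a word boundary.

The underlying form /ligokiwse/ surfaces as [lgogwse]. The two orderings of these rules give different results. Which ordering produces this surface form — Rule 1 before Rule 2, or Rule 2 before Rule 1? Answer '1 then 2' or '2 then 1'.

Order 1 then 2:
  1 Medial Vowel Deletion: [ligokiwse] → [lgokwse]
  2 Voicing Between Vowels: no change — [lgokwse]
  result: [lgokwse]
Order 2 then 1:
  2 Voicing Between Vowels: [ligokiwse] → [ligogiwse]
  1 Medial Vowel Deletion: [ligogiwse] → [lgogwse]
  result: [lgogwse]

2 then 1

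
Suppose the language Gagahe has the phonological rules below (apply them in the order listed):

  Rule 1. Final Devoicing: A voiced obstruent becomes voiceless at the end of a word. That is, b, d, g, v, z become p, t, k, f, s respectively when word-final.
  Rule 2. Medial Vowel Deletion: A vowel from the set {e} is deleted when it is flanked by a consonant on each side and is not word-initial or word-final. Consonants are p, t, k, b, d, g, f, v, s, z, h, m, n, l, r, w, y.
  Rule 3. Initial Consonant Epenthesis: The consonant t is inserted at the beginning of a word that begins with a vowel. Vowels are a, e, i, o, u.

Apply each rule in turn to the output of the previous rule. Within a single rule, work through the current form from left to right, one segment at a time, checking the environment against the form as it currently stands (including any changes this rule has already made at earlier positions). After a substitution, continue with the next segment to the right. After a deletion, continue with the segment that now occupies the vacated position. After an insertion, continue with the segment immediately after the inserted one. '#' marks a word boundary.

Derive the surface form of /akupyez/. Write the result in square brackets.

[takupys]

Rule 1 Final Devoicing: [akupyez] → [akupyes]
Rule 2 Medial Vowel Deletion: [akupyes] → [akupys]
Rule 3 Initial Consonant Epenthesis: [akupys] → [takupys]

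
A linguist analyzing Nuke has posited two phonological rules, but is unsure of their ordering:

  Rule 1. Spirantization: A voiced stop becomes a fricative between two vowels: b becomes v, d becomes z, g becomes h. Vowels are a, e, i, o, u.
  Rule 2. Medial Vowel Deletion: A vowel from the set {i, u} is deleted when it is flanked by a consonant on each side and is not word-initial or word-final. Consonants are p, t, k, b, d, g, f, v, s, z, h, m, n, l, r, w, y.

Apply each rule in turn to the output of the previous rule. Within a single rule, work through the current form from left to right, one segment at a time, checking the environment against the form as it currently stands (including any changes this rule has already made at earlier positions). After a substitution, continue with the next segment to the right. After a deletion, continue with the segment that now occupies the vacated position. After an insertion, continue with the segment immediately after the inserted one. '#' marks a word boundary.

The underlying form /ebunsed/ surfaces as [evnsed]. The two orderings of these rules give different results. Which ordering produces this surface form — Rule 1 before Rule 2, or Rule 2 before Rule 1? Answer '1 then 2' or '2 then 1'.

Order 1 then 2:
  1 Spirantization: [ebunsed] → [evunsed]
  2 Medial Vowel Deletion: [evunsed] → [evnsed]
  result: [evnsed]
Order 2 then 1:
  2 Medial Vowel Deletion: [ebunsed] → [ebnsed]
  1 Spirantization: no change — [ebnsed]
  result: [ebnsed]

1 then 2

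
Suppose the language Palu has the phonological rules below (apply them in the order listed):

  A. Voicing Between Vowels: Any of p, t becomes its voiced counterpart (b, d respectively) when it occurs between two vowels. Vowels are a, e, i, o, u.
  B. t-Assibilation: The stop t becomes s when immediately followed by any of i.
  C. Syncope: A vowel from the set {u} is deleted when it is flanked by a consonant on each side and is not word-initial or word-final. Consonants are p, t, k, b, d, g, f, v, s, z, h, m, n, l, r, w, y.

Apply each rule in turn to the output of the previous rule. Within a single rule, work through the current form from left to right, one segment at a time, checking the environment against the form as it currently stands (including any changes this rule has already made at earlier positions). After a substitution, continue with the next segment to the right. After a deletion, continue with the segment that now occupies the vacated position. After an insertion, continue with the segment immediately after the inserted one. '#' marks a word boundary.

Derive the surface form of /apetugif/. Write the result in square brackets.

[abedgif]

A Voicing Between Vowels: [apetugif] → [abedugif]
B t-Assibilation: no change — [abedugif]
C Syncope: [abedugif] → [abedgif]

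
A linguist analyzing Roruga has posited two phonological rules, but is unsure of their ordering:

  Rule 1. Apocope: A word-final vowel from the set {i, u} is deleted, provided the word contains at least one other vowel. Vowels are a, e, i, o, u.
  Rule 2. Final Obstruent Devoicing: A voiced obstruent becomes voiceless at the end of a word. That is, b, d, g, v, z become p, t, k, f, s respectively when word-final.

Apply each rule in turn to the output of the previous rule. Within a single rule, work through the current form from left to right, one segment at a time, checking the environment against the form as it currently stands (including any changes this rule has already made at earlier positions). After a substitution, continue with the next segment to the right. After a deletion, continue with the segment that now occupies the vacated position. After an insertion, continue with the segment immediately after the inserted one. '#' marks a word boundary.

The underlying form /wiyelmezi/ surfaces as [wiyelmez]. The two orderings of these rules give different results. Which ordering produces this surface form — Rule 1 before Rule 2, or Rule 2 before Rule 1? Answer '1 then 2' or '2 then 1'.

2 then 1

Order 1 then 2:
  1 Apocope: [wiyelmezi] → [wiyelmez]
  2 Final Obstruent Devoicing: [wiyelmez] → [wiyelmes]
  result: [wiyelmes]
Order 2 then 1:
  2 Final Obstruent Devoicing: no change — [wiyelmezi]
  1 Apocope: [wiyelmezi] → [wiyelmez]
  result: [wiyelmez]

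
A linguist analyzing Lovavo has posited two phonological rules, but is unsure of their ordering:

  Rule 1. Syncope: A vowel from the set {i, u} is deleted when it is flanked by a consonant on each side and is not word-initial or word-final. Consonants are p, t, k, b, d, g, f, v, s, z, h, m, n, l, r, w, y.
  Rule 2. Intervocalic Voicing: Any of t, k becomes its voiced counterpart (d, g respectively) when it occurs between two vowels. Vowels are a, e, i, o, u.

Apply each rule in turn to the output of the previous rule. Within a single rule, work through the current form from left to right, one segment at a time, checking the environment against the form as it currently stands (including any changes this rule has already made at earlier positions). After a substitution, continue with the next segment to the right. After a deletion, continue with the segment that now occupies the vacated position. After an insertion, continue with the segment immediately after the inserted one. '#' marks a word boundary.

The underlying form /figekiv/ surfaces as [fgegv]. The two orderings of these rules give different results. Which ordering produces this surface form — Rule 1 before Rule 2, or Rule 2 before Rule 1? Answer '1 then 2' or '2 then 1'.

2 then 1

Order 1 then 2:
  1 Syncope: [figekiv] → [fgekv]
  2 Intervocalic Voicing: no change — [fgekv]
  result: [fgekv]
Order 2 then 1:
  2 Intervocalic Voicing: [figekiv] → [figegiv]
  1 Syncope: [figegiv] → [fgegv]
  result: [fgegv]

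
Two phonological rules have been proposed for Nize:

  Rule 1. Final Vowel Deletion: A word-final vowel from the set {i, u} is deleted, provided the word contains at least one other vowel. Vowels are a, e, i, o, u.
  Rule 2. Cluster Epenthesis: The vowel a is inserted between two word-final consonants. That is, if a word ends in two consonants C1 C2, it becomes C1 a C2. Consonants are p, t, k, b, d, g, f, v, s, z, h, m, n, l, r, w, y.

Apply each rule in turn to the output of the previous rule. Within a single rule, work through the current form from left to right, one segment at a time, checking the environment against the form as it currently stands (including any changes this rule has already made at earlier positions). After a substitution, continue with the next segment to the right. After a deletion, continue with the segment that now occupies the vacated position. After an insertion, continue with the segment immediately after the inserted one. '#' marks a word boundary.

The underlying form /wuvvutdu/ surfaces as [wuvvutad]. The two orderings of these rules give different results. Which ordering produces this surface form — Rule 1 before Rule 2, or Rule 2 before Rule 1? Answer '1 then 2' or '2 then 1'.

Order 1 then 2:
  1 Final Vowel Deletion: [wuvvutdu] → [wuvvutd]
  2 Cluster Epenthesis: [wuvvutd] → [wuvvutad]
  result: [wuvvutad]
Order 2 then 1:
  2 Cluster Epenthesis: no change — [wuvvutdu]
  1 Final Vowel Deletion: [wuvvutdu] → [wuvvutd]
  result: [wuvvutd]

1 then 2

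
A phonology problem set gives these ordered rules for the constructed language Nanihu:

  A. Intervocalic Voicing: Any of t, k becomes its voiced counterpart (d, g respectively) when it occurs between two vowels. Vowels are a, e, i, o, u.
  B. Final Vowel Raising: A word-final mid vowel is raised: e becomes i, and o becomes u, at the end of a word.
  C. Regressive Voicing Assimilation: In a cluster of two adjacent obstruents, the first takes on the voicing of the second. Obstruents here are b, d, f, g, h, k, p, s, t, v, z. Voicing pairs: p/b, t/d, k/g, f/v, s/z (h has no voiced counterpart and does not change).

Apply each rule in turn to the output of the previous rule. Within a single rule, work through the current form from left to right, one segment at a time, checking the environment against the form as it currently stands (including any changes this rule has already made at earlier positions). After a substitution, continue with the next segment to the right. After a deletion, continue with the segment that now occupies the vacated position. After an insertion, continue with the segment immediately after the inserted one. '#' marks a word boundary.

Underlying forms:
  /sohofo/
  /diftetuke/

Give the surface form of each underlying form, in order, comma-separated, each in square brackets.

[sohofu], [diftedugi]

/sohofo/:
  A Intervocalic Voicing: no change — [sohofo]
  B Final Vowel Raising: [sohofo] → [sohofu]
  C Regressive Voicing Assimilation: no change — [sohofu]
/diftetuke/:
  A Intervocalic Voicing: [diftetuke] → [difteduge]
  B Final Vowel Raising: [difteduge] → [diftedugi]
  C Regressive Voicing Assimilation: no change — [diftedugi]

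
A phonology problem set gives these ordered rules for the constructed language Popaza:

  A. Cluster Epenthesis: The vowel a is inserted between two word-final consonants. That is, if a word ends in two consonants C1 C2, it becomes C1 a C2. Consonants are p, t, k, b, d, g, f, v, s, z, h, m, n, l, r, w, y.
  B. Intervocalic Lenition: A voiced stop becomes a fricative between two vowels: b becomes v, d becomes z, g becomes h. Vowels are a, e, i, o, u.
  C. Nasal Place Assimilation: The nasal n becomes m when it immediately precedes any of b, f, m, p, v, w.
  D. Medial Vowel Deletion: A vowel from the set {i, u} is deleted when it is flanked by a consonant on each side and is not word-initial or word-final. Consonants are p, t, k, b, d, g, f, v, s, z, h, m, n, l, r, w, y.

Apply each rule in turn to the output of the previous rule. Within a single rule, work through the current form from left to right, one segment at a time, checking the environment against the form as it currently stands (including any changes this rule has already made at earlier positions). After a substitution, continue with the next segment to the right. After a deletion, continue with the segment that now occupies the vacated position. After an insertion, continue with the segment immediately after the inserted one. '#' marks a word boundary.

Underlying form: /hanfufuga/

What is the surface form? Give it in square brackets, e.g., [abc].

[hamffha]

A Cluster Epenthesis: no change — [hanfufuga]
B Intervocalic Lenition: [hanfufuga] → [hanfufuha]
C Nasal Place Assimilation: [hanfufuha] → [hamfufuha]
D Medial Vowel Deletion: [hamfufuha] → [hamffha]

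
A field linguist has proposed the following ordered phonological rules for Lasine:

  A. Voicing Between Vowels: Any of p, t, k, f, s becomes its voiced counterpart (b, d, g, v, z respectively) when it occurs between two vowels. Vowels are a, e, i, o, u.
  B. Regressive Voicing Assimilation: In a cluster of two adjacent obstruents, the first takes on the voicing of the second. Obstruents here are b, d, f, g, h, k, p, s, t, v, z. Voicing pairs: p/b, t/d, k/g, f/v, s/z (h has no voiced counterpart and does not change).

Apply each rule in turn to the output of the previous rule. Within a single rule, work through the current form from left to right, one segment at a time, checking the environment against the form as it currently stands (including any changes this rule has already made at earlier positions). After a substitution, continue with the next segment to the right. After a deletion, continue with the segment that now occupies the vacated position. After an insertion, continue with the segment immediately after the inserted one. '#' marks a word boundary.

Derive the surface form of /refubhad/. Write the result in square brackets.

A Voicing Between Vowels: [refubhad] → [revubhad]
B Regressive Voicing Assimilation: [revubhad] → [revuphad]

[revuphad]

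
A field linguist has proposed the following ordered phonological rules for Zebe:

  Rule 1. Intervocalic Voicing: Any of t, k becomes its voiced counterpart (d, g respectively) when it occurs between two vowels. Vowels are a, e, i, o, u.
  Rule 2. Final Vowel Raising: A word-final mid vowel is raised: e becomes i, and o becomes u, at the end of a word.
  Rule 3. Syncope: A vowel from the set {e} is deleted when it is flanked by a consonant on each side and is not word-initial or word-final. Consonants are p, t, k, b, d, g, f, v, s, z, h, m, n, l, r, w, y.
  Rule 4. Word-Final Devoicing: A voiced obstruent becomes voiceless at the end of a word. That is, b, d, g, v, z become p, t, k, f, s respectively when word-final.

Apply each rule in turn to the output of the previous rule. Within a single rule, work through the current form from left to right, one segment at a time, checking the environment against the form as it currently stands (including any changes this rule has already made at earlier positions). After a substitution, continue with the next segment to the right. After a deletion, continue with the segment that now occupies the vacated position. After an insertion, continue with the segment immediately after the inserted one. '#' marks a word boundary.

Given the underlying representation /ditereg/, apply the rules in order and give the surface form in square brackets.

Rule 1 Intervocalic Voicing: [ditereg] → [didereg]
Rule 2 Final Vowel Raising: no change — [didereg]
Rule 3 Syncope: [didereg] → [didrg]
Rule 4 Word-Final Devoicing: [didrg] → [didrk]

[didrk]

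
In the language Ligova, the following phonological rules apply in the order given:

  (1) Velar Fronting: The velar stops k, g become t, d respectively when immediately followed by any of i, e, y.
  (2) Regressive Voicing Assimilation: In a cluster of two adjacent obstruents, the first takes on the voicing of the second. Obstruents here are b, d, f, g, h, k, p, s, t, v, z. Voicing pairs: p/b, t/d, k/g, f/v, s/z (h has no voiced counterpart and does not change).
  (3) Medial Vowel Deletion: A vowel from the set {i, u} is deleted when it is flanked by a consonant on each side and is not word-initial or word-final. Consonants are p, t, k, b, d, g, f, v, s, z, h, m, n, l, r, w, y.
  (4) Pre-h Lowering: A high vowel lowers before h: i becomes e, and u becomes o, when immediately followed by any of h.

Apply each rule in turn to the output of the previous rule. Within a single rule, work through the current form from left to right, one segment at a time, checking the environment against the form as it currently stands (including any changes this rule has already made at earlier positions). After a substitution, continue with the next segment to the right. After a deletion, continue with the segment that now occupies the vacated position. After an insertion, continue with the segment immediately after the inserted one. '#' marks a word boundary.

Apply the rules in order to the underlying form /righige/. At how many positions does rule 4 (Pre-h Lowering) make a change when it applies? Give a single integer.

(1) Velar Fronting: [righige] → [righide]
(2) Regressive Voicing Assimilation: [righide] → [rikhide]
(3) Medial Vowel Deletion: [rikhide] → [rkhde]
(4) Pre-h Lowering: no change — [rkhde]
Rule 4 changed 0 position(s).

0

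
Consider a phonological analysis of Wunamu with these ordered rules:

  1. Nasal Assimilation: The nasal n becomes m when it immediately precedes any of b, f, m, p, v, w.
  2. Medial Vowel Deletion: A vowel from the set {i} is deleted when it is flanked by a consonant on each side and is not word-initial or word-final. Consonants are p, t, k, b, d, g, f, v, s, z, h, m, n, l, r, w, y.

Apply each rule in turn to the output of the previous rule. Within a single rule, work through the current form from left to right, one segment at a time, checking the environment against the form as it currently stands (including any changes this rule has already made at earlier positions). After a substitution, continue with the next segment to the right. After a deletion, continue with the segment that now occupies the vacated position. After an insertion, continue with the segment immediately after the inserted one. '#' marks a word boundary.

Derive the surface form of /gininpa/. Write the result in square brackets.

[gnmpa]

1 Nasal Assimilation: [gininpa] → [ginimpa]
2 Medial Vowel Deletion: [ginimpa] → [gnmpa]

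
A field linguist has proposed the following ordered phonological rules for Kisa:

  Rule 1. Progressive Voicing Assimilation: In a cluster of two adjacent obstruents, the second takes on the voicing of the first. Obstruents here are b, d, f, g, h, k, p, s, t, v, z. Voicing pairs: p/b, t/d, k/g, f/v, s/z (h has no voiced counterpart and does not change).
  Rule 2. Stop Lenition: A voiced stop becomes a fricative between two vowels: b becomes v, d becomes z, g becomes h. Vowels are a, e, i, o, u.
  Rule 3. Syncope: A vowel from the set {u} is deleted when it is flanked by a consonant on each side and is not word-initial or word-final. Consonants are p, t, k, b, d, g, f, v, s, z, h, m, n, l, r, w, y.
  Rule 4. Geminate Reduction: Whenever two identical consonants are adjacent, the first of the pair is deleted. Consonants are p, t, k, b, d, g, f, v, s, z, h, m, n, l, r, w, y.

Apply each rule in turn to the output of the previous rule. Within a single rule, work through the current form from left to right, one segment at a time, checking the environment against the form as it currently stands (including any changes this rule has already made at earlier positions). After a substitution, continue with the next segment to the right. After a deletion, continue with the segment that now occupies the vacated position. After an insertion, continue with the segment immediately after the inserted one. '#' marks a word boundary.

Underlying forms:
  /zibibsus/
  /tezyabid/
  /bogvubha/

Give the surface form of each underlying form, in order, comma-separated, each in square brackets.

[zivibzs], [tezyavid], [bogvbha]

/zibibsus/:
  Rule 1 Progressive Voicing Assimilation: [zibibsus] → [zibibzus]
  Rule 2 Stop Lenition: [zibibzus] → [zivibzus]
  Rule 3 Syncope: [zivibzus] → [zivibzs]
  Rule 4 Geminate Reduction: no change — [zivibzs]
/tezyabid/:
  Rule 1 Progressive Voicing Assimilation: no change — [tezyabid]
  Rule 2 Stop Lenition: [tezyabid] → [tezyavid]
  Rule 3 Syncope: no change — [tezyavid]
  Rule 4 Geminate Reduction: no change — [tezyavid]
/bogvubha/:
  Rule 1 Progressive Voicing Assimilation: no change — [bogvubha]
  Rule 2 Stop Lenition: no change — [bogvubha]
  Rule 3 Syncope: [bogvubha] → [bogvbha]
  Rule 4 Geminate Reduction: no change — [bogvbha]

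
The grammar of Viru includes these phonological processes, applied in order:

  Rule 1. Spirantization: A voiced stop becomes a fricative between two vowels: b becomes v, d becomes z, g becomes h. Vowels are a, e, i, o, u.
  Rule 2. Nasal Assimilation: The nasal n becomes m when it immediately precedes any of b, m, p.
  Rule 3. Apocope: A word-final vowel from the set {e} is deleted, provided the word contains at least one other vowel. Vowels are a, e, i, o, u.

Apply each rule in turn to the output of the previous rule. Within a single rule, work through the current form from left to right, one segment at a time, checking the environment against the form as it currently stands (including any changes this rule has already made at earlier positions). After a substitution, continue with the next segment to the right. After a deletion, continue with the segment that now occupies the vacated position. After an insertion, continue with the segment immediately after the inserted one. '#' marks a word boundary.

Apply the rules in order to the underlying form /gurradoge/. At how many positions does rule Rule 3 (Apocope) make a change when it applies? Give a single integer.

Rule 1 Spirantization: [gurradoge] → [gurrazohe]
Rule 2 Nasal Assimilation: no change — [gurrazohe]
Rule 3 Apocope: [gurrazohe] → [gurrazoh]
Rule Rule 3 changed 1 position(s).

1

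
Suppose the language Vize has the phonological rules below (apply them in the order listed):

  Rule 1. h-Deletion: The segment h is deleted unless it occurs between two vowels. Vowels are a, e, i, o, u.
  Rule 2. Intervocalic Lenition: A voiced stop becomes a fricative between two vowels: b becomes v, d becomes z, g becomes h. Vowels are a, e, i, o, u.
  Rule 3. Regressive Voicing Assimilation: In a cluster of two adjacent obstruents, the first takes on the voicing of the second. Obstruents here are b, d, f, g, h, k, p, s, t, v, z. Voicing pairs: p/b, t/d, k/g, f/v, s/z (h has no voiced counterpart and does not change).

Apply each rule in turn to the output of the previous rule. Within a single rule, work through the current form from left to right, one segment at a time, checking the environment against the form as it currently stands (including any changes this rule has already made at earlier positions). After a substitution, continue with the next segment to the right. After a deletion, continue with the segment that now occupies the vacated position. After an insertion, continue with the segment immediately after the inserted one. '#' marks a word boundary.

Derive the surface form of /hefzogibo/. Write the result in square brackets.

[evzohivo]

Rule 1 h-Deletion: [hefzogibo] → [efzogibo]
Rule 2 Intervocalic Lenition: [efzogibo] → [efzohivo]
Rule 3 Regressive Voicing Assimilation: [efzohivo] → [evzohivo]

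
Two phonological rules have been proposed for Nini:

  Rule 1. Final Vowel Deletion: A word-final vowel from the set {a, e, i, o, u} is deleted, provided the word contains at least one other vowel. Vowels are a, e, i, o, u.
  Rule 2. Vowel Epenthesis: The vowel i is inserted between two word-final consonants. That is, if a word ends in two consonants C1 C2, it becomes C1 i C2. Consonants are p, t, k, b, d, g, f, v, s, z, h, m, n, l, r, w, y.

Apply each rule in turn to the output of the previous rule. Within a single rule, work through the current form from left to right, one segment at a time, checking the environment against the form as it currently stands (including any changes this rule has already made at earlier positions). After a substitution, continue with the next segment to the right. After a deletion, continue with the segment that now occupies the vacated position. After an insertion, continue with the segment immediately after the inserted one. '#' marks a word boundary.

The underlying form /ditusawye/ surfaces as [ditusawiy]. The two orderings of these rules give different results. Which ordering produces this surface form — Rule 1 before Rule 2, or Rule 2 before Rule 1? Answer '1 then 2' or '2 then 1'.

1 then 2

Order 1 then 2:
  1 Final Vowel Deletion: [ditusawye] → [ditusawy]
  2 Vowel Epenthesis: [ditusawy] → [ditusawiy]
  result: [ditusawiy]
Order 2 then 1:
  2 Vowel Epenthesis: no change — [ditusawye]
  1 Final Vowel Deletion: [ditusawye] → [ditusawy]
  result: [ditusawy]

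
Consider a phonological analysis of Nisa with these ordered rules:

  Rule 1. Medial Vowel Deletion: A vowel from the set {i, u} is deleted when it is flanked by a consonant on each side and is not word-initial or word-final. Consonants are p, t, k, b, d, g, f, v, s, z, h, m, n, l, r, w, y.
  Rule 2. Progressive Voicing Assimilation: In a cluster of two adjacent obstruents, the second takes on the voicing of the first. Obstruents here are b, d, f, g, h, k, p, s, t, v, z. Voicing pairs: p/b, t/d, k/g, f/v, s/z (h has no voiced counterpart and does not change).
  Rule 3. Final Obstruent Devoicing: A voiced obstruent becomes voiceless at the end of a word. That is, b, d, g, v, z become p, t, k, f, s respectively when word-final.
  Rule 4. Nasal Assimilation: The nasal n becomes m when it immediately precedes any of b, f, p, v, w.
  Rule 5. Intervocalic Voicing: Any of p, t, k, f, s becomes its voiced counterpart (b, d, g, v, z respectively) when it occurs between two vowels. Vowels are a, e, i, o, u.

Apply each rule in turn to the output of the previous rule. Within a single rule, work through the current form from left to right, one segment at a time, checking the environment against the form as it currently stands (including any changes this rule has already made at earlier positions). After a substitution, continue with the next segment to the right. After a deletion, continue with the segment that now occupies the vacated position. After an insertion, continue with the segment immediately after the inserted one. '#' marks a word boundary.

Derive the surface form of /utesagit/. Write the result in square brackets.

Rule 1 Medial Vowel Deletion: [utesagit] → [utesagt]
Rule 2 Progressive Voicing Assimilation: [utesagt] → [utesagd]
Rule 3 Final Obstruent Devoicing: [utesagd] → [utesagt]
Rule 4 Nasal Assimilation: no change — [utesagt]
Rule 5 Intervocalic Voicing: [utesagt] → [udezagt]

[udezagt]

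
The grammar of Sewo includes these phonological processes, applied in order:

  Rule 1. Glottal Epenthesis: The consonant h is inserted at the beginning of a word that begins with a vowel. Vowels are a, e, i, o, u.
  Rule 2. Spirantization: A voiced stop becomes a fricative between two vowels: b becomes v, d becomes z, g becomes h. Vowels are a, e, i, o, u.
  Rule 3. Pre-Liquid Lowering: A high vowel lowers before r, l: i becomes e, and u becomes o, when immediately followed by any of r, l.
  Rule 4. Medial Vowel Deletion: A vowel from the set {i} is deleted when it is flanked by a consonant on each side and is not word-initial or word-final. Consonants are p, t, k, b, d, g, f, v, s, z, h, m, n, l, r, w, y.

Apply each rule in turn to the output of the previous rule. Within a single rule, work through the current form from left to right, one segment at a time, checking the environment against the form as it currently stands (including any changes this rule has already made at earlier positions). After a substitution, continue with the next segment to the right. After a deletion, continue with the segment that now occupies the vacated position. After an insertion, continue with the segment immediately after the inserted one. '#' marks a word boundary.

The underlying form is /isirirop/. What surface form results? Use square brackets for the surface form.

Rule 1 Glottal Epenthesis: [isirirop] → [hisirirop]
Rule 2 Spirantization: no change — [hisirirop]
Rule 3 Pre-Liquid Lowering: [hisirirop] → [hisererop]
Rule 4 Medial Vowel Deletion: [hisererop] → [hsererop]

[hsererop]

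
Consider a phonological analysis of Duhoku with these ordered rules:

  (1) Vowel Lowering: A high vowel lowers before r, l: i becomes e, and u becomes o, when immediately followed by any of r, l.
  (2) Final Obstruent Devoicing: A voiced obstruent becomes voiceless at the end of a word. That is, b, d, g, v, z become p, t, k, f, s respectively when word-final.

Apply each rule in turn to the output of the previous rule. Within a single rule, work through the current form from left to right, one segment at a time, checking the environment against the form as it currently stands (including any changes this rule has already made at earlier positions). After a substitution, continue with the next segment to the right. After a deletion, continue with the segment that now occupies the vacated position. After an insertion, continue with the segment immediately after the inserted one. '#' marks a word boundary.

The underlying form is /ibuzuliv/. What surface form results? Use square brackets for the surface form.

[ibuzolif]

(1) Vowel Lowering: [ibuzuliv] → [ibuzoliv]
(2) Final Obstruent Devoicing: [ibuzoliv] → [ibuzolif]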